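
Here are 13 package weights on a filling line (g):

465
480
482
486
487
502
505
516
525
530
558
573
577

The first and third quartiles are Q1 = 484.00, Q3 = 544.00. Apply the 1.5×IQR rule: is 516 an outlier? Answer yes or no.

no

IQR = Q3 − Q1 = 544.00 − 484.00 = 60.00.
Lower fence = Q1 − 1.5·IQR = 484.00 − 90.00 = 394.00.
Upper fence = Q3 + 1.5·IQR = 544.00 + 90.00 = 634.00.
516 lies within [394.00, 634.00].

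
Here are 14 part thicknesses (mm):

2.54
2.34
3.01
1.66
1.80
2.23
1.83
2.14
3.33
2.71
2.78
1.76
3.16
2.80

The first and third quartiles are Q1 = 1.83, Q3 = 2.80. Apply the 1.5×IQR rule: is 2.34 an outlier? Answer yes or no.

no

IQR = Q3 − Q1 = 2.80 − 1.83 = 0.97.
Lower fence = Q1 − 1.5·IQR = 1.83 − 1.455 = 0.375.
Upper fence = Q3 + 1.5·IQR = 2.80 + 1.455 = 4.255.
2.34 lies within [0.375, 4.255].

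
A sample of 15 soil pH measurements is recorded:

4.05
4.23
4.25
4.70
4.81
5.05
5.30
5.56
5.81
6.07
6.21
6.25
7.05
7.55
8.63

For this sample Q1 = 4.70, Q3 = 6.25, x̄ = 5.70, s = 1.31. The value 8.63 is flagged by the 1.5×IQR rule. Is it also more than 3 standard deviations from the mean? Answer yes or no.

z = (8.63 − 5.70) / 1.31 = 2.24.
|z| = 2.24 ≤ 3.

no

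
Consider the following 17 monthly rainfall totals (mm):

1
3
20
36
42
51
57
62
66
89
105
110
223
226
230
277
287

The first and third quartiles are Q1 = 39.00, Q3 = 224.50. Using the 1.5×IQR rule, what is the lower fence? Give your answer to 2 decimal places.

-239.25

IQR = Q3 − Q1 = 224.50 − 39.00 = 185.50.
Lower fence = Q1 − 1.5·IQR = 39.00 − 278.25 = -239.25.
Upper fence = Q3 + 1.5·IQR = 224.50 + 278.25 = 502.75.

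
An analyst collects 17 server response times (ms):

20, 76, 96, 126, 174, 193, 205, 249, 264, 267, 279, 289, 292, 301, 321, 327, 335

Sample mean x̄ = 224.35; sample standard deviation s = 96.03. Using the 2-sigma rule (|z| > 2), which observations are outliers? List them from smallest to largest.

20

Cutoffs at x̄ ± 2s: 224.35 ± 2·96.03 = [32.29, 416.41].
20: z = -2.13, |z| > 2 → outlier.
Every other value lies within [32.29, 416.41].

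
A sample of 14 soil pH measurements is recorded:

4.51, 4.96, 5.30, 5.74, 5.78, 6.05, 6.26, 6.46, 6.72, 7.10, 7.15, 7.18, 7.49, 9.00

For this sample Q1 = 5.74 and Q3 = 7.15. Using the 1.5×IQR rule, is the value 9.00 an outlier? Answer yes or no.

no

IQR = Q3 − Q1 = 7.15 − 5.74 = 1.41.
Lower fence = Q1 − 1.5·IQR = 5.74 − 2.115 = 3.625.
Upper fence = Q3 + 1.5·IQR = 7.15 + 2.115 = 9.265.
9.00 lies within [3.625, 9.265].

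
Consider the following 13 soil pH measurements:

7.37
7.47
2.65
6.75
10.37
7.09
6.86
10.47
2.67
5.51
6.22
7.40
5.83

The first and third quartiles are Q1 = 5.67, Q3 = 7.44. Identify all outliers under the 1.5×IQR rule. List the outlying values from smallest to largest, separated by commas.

IQR = Q3 − Q1 = 7.44 − 5.67 = 1.77.
Lower fence = Q1 − 1.5·IQR = 5.67 − 2.655 = 3.015.
Upper fence = Q3 + 1.5·IQR = 7.44 + 2.655 = 10.095.
2.65 < 3.015 → outlier.
2.67 < 3.015 → outlier.
10.37 > 10.095 → outlier.
10.47 > 10.095 → outlier.
All remaining values lie within [3.015, 10.095].

2.65, 2.67, 10.37, 10.47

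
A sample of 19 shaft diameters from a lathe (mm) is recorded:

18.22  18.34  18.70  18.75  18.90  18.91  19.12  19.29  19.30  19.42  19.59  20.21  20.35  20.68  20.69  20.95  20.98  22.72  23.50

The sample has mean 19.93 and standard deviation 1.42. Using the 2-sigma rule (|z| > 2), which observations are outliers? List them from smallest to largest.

Cutoffs at x̄ ± 2s: 19.93 ± 2·1.42 = [17.09, 22.77].
23.50: z = 2.51, |z| > 2 → outlier.
Every other value lies within [17.09, 22.77].

23.50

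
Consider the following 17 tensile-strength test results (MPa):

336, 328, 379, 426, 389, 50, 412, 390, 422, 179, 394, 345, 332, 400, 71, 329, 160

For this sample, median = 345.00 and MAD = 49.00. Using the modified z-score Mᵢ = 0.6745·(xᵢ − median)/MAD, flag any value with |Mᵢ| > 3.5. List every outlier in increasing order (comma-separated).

50, 71

|Mᵢ| > 3.5 ⇔ |xᵢ − 345.00| > 3.5·49.00/0.6745 = 254.26.
So outliers lie outside [90.74, 599.26].
50: M = -4.06 → outlier.
71: M = -3.77 → outlier.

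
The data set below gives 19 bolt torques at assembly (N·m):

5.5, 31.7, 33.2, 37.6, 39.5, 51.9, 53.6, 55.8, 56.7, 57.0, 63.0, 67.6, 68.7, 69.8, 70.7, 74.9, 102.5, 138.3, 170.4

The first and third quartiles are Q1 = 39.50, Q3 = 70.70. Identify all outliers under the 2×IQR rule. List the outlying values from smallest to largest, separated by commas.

IQR = Q3 − Q1 = 70.70 − 39.50 = 31.20.
Lower fence = Q1 − 2·IQR = 39.50 − 62.40 = -22.90.
Upper fence = Q3 + 2·IQR = 70.70 + 62.40 = 133.10.
138.3 > 133.10 → outlier.
170.4 > 133.10 → outlier.
All remaining values lie within [-22.90, 133.10].

138.3, 170.4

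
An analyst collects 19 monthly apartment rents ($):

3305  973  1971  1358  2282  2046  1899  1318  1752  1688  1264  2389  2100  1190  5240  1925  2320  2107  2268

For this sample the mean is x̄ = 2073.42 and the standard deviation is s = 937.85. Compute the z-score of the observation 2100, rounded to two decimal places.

0.03

z = (2100 − 2073.42) / 937.85 = 0.03.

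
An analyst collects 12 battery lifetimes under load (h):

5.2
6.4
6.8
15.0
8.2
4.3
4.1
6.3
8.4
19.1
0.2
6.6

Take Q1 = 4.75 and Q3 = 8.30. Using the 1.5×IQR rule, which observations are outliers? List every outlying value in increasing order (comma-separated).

IQR = Q3 − Q1 = 8.30 − 4.75 = 3.55.
Lower fence = Q1 − 1.5·IQR = 4.75 − 5.325 = -0.575.
Upper fence = Q3 + 1.5·IQR = 8.30 + 5.325 = 13.625.
15.0 > 13.625 → outlier.
19.1 > 13.625 → outlier.
All remaining values lie within [-0.575, 13.625].

15.0, 19.1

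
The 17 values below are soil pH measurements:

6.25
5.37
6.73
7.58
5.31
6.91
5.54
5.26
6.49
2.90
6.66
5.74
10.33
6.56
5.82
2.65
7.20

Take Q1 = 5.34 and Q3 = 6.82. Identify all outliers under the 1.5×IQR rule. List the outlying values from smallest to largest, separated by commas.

IQR = Q3 − Q1 = 6.82 − 5.34 = 1.48.
Lower fence = Q1 − 1.5·IQR = 5.34 − 2.22 = 3.12.
Upper fence = Q3 + 1.5·IQR = 6.82 + 2.22 = 9.04.
2.65 < 3.12 → outlier.
2.90 < 3.12 → outlier.
10.33 > 9.04 → outlier.
All remaining values lie within [3.12, 9.04].

2.65, 2.90, 10.33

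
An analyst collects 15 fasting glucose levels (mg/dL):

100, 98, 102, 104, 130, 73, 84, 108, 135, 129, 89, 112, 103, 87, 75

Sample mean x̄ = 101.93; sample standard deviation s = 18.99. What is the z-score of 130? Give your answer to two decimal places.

1.48

z = (130 − 101.93) / 18.99 = 1.48.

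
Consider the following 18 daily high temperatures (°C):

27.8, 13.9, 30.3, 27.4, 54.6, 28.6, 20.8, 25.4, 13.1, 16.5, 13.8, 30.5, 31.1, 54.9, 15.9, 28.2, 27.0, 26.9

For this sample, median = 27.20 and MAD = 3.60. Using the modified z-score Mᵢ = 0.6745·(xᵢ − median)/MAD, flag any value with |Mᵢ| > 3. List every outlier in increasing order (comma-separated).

54.6, 54.9

|Mᵢ| > 3 ⇔ |xᵢ − 27.20| > 3·3.60/0.6745 = 16.01.
So outliers lie outside [11.19, 43.21].
54.6: M = 5.13 → outlier.
54.9: M = 5.19 → outlier.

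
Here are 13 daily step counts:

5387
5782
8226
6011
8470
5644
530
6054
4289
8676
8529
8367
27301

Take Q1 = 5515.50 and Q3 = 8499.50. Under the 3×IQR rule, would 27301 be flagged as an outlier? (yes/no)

IQR = Q3 − Q1 = 8499.50 − 5515.50 = 2984.00.
Lower fence = Q1 − 3·IQR = 5515.50 − 8952.00 = -3436.50.
Upper fence = Q3 + 3·IQR = 8499.50 + 8952.00 = 17451.50.
27301 lies above the upper fence.

yes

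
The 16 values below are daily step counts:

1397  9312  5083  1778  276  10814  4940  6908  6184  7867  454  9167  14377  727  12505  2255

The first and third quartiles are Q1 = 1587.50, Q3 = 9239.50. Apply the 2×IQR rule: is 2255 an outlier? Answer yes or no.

no

IQR = Q3 − Q1 = 9239.50 − 1587.50 = 7652.00.
Lower fence = Q1 − 2·IQR = 1587.50 − 15304.00 = -13716.50.
Upper fence = Q3 + 2·IQR = 9239.50 + 15304.00 = 24543.50.
2255 lies within [-13716.50, 24543.50].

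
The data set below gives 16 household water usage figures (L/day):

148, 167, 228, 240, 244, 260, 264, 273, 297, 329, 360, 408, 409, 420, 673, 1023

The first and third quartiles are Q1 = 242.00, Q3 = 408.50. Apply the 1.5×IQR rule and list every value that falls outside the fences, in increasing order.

673, 1023

IQR = Q3 − Q1 = 408.50 − 242.00 = 166.50.
Lower fence = Q1 − 1.5·IQR = 242.00 − 249.75 = -7.75.
Upper fence = Q3 + 1.5·IQR = 408.50 + 249.75 = 658.25.
673 > 658.25 → outlier.
1023 > 658.25 → outlier.
All remaining values lie within [-7.75, 658.25].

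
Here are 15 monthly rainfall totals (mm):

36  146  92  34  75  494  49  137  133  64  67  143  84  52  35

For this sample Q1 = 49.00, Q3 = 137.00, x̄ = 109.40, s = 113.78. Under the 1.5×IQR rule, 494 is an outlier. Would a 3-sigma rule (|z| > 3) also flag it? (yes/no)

yes

z = (494 − 109.40) / 113.78 = 3.38.
|z| = 3.38 > 3.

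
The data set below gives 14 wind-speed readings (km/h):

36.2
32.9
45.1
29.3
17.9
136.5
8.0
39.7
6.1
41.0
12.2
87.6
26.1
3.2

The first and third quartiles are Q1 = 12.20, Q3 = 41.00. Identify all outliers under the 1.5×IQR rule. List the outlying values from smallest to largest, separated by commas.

87.6, 136.5

IQR = Q3 − Q1 = 41.00 − 12.20 = 28.80.
Lower fence = Q1 − 1.5·IQR = 12.20 − 43.20 = -31.00.
Upper fence = Q3 + 1.5·IQR = 41.00 + 43.20 = 84.20.
87.6 > 84.20 → outlier.
136.5 > 84.20 → outlier.
All remaining values lie within [-31.00, 84.20].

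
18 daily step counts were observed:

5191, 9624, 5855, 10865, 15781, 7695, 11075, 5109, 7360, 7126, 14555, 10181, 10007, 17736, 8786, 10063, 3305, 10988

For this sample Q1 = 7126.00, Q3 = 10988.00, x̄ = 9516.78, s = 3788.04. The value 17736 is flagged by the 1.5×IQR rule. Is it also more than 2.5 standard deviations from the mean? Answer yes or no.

z = (17736 − 9516.78) / 3788.04 = 2.17.
|z| = 2.17 ≤ 2.5.

no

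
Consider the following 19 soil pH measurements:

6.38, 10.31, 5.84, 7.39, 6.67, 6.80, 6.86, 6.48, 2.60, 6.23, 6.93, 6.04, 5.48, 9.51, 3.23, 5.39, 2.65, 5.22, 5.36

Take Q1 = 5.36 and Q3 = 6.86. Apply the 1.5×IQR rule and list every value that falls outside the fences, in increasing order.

IQR = Q3 − Q1 = 6.86 − 5.36 = 1.50.
Lower fence = Q1 − 1.5·IQR = 5.36 − 2.25 = 3.11.
Upper fence = Q3 + 1.5·IQR = 6.86 + 2.25 = 9.11.
2.60 < 3.11 → outlier.
2.65 < 3.11 → outlier.
9.51 > 9.11 → outlier.
10.31 > 9.11 → outlier.
All remaining values lie within [3.11, 9.11].

2.60, 2.65, 9.51, 10.31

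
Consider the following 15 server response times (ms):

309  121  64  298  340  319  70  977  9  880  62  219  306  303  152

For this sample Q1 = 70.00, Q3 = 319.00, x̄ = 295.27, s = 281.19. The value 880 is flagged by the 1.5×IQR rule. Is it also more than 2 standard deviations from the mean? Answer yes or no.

yes

z = (880 − 295.27) / 281.19 = 2.08.
|z| = 2.08 > 2.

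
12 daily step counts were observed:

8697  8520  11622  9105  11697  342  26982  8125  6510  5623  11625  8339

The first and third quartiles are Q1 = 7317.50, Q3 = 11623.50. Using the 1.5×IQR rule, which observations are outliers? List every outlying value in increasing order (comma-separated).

IQR = Q3 − Q1 = 11623.50 − 7317.50 = 4306.00.
Lower fence = Q1 − 1.5·IQR = 7317.50 − 6459.00 = 858.50.
Upper fence = Q3 + 1.5·IQR = 11623.50 + 6459.00 = 18082.50.
342 < 858.50 → outlier.
26982 > 18082.50 → outlier.
All remaining values lie within [858.50, 18082.50].

342, 26982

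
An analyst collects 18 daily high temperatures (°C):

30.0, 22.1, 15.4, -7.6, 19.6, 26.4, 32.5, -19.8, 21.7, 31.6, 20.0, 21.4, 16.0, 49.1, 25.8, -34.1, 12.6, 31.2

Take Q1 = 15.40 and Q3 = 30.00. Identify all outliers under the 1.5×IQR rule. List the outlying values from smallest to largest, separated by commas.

IQR = Q3 − Q1 = 30.00 − 15.40 = 14.60.
Lower fence = Q1 − 1.5·IQR = 15.40 − 21.90 = -6.50.
Upper fence = Q3 + 1.5·IQR = 30.00 + 21.90 = 51.90.
-34.1 < -6.50 → outlier.
-19.8 < -6.50 → outlier.
-7.6 < -6.50 → outlier.
All remaining values lie within [-6.50, 51.90].

-34.1, -19.8, -7.6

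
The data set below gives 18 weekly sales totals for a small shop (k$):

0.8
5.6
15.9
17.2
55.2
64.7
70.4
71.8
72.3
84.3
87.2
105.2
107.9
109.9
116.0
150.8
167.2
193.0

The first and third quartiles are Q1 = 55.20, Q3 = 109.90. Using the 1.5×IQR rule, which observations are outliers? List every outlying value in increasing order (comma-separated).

193.0

IQR = Q3 − Q1 = 109.90 − 55.20 = 54.70.
Lower fence = Q1 − 1.5·IQR = 55.20 − 82.05 = -26.85.
Upper fence = Q3 + 1.5·IQR = 109.90 + 82.05 = 191.95.
193.0 > 191.95 → outlier.
All remaining values lie within [-26.85, 191.95].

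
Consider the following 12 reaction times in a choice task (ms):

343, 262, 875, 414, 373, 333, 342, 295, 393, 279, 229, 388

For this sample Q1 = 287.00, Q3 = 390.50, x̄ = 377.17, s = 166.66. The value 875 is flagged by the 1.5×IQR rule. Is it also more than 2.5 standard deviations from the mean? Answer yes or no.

yes

z = (875 − 377.17) / 166.66 = 2.99.
|z| = 2.99 > 2.5.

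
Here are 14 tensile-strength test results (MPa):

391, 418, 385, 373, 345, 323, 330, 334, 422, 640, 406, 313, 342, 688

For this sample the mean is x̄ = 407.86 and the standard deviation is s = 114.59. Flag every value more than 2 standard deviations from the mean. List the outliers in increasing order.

Cutoffs at x̄ ± 2s: 407.86 ± 2·114.59 = [178.68, 637.04].
640: z = 2.03, |z| > 2 → outlier.
688: z = 2.44, |z| > 2 → outlier.
Every other value lies within [178.68, 637.04].

640, 688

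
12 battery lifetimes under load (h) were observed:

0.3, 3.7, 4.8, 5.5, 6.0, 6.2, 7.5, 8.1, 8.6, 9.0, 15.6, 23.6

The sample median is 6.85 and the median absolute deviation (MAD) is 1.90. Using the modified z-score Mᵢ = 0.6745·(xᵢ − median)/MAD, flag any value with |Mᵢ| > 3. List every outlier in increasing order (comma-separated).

15.6, 23.6

|Mᵢ| > 3 ⇔ |xᵢ − 6.85| > 3·1.90/0.6745 = 8.45.
So outliers lie outside [-1.60, 15.30].
15.6: M = 3.11 → outlier.
23.6: M = 5.95 → outlier.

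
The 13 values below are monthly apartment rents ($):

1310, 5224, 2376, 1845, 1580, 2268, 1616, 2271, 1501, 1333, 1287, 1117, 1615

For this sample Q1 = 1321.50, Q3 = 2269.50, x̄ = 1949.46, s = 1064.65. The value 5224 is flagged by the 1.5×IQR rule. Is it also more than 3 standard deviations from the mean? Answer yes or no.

yes

z = (5224 − 1949.46) / 1064.65 = 3.08.
|z| = 3.08 > 3.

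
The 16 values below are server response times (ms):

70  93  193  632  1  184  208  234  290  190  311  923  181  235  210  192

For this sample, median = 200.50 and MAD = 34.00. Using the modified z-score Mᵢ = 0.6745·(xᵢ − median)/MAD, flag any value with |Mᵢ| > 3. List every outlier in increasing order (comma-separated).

1, 632, 923

|Mᵢ| > 3 ⇔ |xᵢ − 200.50| > 3·34.00/0.6745 = 151.22.
So outliers lie outside [49.28, 351.72].
1: M = -3.96 → outlier.
632: M = 8.56 → outlier.
923: M = 14.33 → outlier.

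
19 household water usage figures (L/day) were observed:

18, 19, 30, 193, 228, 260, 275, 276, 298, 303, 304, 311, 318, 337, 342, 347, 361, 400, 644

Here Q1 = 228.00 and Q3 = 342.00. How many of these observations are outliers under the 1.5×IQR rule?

IQR = 114.00; fences at 228.00 − 171.00 = 57.00 and 342.00 + 171.00 = 513.00.
Outside the cutoffs: 18, 19, 30, 644.

4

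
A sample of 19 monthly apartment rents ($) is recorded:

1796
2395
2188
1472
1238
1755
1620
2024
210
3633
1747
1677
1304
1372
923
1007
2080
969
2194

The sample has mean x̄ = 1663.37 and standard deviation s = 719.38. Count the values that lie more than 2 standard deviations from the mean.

2

Cutoffs: x̄ ± 2s = [224.61, 3102.13].
Outside the cutoffs: 210, 3633.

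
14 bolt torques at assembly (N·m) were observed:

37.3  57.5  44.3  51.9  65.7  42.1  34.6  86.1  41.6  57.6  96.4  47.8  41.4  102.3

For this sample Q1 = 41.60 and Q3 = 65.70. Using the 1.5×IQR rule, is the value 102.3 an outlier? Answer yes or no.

IQR = Q3 − Q1 = 65.70 − 41.60 = 24.10.
Lower fence = Q1 − 1.5·IQR = 41.60 − 36.15 = 5.45.
Upper fence = Q3 + 1.5·IQR = 65.70 + 36.15 = 101.85.
102.3 lies above the upper fence.

yes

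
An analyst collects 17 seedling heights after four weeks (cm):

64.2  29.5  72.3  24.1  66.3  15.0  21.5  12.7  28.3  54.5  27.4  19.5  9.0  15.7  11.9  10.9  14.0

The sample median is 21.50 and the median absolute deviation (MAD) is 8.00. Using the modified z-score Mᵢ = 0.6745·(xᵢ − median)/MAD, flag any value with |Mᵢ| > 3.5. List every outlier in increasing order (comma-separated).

64.2, 66.3, 72.3

|Mᵢ| > 3.5 ⇔ |xᵢ − 21.50| > 3.5·8.00/0.6745 = 41.51.
So outliers lie outside [-20.01, 63.01].
64.2: M = 3.60 → outlier.
66.3: M = 3.78 → outlier.
72.3: M = 4.28 → outlier.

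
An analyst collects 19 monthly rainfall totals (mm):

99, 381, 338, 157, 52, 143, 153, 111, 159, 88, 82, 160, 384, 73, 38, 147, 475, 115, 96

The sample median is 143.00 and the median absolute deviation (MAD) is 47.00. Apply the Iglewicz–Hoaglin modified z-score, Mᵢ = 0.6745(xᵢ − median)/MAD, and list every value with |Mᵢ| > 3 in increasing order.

381, 384, 475

|Mᵢ| > 3 ⇔ |xᵢ − 143.00| > 3·47.00/0.6745 = 209.04.
So outliers lie outside [-66.04, 352.04].
381: M = 3.42 → outlier.
384: M = 3.46 → outlier.
475: M = 4.76 → outlier.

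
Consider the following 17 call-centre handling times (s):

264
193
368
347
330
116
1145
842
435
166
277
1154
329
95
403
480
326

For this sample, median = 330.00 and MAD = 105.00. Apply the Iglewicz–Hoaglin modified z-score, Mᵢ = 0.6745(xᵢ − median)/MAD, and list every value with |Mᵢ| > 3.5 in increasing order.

1145, 1154

|Mᵢ| > 3.5 ⇔ |xᵢ − 330.00| > 3.5·105.00/0.6745 = 544.85.
So outliers lie outside [-214.85, 874.85].
1145: M = 5.24 → outlier.
1154: M = 5.29 → outlier.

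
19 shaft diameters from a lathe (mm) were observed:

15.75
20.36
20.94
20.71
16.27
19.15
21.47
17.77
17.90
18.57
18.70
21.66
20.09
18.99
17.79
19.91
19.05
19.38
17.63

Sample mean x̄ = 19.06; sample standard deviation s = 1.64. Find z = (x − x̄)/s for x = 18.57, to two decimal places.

-0.30

z = (18.57 − 19.06) / 1.64 = -0.30.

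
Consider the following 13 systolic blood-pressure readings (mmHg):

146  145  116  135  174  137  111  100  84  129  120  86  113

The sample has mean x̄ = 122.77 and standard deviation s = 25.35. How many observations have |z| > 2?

1

Cutoffs: x̄ ± 2s = [72.07, 173.47].
Outside the cutoffs: 174.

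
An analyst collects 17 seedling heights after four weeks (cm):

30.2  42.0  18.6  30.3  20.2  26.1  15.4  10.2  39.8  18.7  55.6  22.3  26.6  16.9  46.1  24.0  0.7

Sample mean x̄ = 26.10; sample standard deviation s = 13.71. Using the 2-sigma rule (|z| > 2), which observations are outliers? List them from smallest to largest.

Cutoffs at x̄ ± 2s: 26.10 ± 2·13.71 = [-1.32, 53.52].
55.6: z = 2.15, |z| > 2 → outlier.
Every other value lies within [-1.32, 53.52].

55.6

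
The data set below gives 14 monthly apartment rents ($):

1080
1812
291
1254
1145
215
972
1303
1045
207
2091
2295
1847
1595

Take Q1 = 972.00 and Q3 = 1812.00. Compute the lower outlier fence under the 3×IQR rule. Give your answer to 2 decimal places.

-1548.00

IQR = Q3 − Q1 = 1812.00 − 972.00 = 840.00.
Lower fence = Q1 − 3·IQR = 972.00 − 2520.00 = -1548.00.
Upper fence = Q3 + 3·IQR = 1812.00 + 2520.00 = 4332.00.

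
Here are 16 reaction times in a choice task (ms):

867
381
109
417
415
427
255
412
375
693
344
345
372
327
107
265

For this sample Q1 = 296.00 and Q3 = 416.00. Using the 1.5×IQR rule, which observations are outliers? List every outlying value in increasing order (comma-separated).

107, 109, 693, 867

IQR = Q3 − Q1 = 416.00 − 296.00 = 120.00.
Lower fence = Q1 − 1.5·IQR = 296.00 − 180.00 = 116.00.
Upper fence = Q3 + 1.5·IQR = 416.00 + 180.00 = 596.00.
107 < 116.00 → outlier.
109 < 116.00 → outlier.
693 > 596.00 → outlier.
867 > 596.00 → outlier.
All remaining values lie within [116.00, 596.00].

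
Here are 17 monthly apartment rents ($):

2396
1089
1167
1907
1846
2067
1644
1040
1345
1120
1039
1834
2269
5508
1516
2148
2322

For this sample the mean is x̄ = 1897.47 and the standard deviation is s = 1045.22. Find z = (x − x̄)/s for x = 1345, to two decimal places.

-0.53

z = (1345 − 1897.47) / 1045.22 = -0.53.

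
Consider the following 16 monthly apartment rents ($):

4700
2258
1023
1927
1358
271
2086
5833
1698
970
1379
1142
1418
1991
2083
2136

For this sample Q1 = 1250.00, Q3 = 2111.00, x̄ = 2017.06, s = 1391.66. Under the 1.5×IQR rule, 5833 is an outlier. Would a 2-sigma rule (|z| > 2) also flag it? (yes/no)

yes

z = (5833 − 2017.06) / 1391.66 = 2.74.
|z| = 2.74 > 2.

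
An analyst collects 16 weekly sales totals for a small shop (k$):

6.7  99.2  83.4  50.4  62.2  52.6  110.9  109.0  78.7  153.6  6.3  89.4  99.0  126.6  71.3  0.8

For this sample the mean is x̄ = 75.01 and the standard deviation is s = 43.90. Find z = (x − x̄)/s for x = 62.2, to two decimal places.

z = (62.2 − 75.01) / 43.90 = -0.29.

-0.29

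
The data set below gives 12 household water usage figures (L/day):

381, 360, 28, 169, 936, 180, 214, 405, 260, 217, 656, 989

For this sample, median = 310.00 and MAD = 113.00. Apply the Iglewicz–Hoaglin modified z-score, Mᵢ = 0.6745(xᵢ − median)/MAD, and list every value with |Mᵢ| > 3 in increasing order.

936, 989

|Mᵢ| > 3 ⇔ |xᵢ − 310.00| > 3·113.00/0.6745 = 502.59.
So outliers lie outside [-192.59, 812.59].
936: M = 3.74 → outlier.
989: M = 4.05 → outlier.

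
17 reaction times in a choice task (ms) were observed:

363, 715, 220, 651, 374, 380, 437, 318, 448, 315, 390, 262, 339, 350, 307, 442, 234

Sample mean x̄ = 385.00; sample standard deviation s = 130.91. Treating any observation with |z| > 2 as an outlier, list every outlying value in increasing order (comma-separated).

651, 715

Cutoffs at x̄ ± 2s: 385.00 ± 2·130.91 = [123.18, 646.82].
651: z = 2.03, |z| > 2 → outlier.
715: z = 2.52, |z| > 2 → outlier.
Every other value lies within [123.18, 646.82].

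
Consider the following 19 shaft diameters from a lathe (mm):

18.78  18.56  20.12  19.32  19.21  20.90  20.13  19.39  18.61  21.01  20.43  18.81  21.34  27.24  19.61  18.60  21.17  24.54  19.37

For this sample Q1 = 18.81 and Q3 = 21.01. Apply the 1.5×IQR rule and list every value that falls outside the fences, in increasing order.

IQR = Q3 − Q1 = 21.01 − 18.81 = 2.20.
Lower fence = Q1 − 1.5·IQR = 18.81 − 3.30 = 15.51.
Upper fence = Q3 + 1.5·IQR = 21.01 + 3.30 = 24.31.
24.54 > 24.31 → outlier.
27.24 > 24.31 → outlier.
All remaining values lie within [15.51, 24.31].

24.54, 27.24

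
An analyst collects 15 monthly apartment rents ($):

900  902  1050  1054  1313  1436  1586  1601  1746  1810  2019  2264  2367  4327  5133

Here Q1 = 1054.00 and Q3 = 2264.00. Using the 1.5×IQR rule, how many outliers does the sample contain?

2

IQR = 1210.00; fences at 1054.00 − 1815.00 = -761.00 and 2264.00 + 1815.00 = 4079.00.
Outside the cutoffs: 4327, 5133.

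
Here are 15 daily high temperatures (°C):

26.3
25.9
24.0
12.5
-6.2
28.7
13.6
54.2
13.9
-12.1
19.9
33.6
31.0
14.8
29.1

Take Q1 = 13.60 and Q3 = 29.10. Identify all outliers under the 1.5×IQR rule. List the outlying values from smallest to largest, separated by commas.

IQR = Q3 − Q1 = 29.10 − 13.60 = 15.50.
Lower fence = Q1 − 1.5·IQR = 13.60 − 23.25 = -9.65.
Upper fence = Q3 + 1.5·IQR = 29.10 + 23.25 = 52.35.
-12.1 < -9.65 → outlier.
54.2 > 52.35 → outlier.
All remaining values lie within [-9.65, 52.35].

-12.1, 54.2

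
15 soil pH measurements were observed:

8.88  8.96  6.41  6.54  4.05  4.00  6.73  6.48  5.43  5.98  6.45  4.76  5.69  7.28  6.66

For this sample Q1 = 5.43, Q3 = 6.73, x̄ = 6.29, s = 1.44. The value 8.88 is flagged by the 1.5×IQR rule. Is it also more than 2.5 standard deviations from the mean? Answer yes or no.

z = (8.88 − 6.29) / 1.44 = 1.80.
|z| = 1.80 ≤ 2.5.

no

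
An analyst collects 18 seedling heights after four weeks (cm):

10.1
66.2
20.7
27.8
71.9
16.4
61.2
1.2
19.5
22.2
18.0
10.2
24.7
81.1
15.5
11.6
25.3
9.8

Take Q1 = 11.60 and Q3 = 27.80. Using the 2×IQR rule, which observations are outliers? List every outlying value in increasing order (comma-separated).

IQR = Q3 − Q1 = 27.80 − 11.60 = 16.20.
Lower fence = Q1 − 2·IQR = 11.60 − 32.40 = -20.80.
Upper fence = Q3 + 2·IQR = 27.80 + 32.40 = 60.20.
61.2 > 60.20 → outlier.
66.2 > 60.20 → outlier.
71.9 > 60.20 → outlier.
81.1 > 60.20 → outlier.
All remaining values lie within [-20.80, 60.20].

61.2, 66.2, 71.9, 81.1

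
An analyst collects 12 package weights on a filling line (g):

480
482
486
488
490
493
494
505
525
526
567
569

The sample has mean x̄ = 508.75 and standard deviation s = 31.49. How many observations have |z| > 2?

Cutoffs: x̄ ± 2s = [445.77, 571.73].
Every value lies within the cutoffs.

0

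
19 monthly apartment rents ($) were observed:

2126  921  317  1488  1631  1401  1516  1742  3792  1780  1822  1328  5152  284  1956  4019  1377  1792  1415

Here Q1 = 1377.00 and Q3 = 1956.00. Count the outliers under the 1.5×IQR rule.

5

IQR = 579.00; fences at 1377.00 − 868.50 = 508.50 and 1956.00 + 868.50 = 2824.50.
Outside the cutoffs: 284, 317, 3792, 4019, 5152.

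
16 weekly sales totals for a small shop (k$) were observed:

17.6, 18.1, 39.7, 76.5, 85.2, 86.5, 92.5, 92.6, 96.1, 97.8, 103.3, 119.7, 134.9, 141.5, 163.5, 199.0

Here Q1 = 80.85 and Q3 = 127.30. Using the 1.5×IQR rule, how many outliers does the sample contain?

IQR = 46.45; fences at 80.85 − 69.675 = 11.175 and 127.30 + 69.675 = 196.975.
Outside the cutoffs: 199.0.

1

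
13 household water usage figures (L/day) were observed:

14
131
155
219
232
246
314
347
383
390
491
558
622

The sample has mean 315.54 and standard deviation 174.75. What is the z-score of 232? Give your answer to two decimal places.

z = (232 − 315.54) / 174.75 = -0.48.

-0.48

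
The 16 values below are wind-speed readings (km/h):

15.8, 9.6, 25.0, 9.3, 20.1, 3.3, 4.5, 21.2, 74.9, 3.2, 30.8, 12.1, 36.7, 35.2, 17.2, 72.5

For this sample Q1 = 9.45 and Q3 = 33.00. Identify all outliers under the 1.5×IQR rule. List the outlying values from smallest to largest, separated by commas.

IQR = Q3 − Q1 = 33.00 − 9.45 = 23.55.
Lower fence = Q1 − 1.5·IQR = 9.45 − 35.325 = -25.875.
Upper fence = Q3 + 1.5·IQR = 33.00 + 35.325 = 68.325.
72.5 > 68.325 → outlier.
74.9 > 68.325 → outlier.
All remaining values lie within [-25.875, 68.325].

72.5, 74.9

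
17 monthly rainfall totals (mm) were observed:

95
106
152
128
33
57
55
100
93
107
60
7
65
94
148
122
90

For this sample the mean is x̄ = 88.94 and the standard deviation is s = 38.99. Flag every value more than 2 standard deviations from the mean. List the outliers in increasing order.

Cutoffs at x̄ ± 2s: 88.94 ± 2·38.99 = [10.96, 166.92].
7: z = -2.10, |z| > 2 → outlier.
Every other value lies within [10.96, 166.92].

7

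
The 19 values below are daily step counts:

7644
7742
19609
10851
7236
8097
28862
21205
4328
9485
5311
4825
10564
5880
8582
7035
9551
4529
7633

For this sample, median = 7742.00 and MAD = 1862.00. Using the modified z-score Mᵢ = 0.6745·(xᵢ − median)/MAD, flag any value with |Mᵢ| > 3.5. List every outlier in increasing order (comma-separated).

|Mᵢ| > 3.5 ⇔ |xᵢ − 7742.00| > 3.5·1862.00/0.6745 = 9661.97.
So outliers lie outside [-1919.97, 17403.97].
19609: M = 4.30 → outlier.
21205: M = 4.88 → outlier.
28862: M = 7.65 → outlier.

19609, 21205, 28862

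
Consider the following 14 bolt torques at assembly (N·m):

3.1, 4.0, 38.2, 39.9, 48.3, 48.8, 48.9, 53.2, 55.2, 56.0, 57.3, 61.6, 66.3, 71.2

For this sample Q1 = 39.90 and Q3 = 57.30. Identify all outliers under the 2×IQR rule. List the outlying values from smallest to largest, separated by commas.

IQR = Q3 − Q1 = 57.30 − 39.90 = 17.40.
Lower fence = Q1 − 2·IQR = 39.90 − 34.80 = 5.10.
Upper fence = Q3 + 2·IQR = 57.30 + 34.80 = 92.10.
3.1 < 5.10 → outlier.
4.0 < 5.10 → outlier.
All remaining values lie within [5.10, 92.10].

3.1, 4.0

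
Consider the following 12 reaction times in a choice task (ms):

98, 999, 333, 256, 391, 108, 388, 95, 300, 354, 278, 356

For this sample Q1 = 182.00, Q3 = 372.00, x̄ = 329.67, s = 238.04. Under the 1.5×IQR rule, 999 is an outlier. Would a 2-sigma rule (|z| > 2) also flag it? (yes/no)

z = (999 − 329.67) / 238.04 = 2.81.
|z| = 2.81 > 2.

yes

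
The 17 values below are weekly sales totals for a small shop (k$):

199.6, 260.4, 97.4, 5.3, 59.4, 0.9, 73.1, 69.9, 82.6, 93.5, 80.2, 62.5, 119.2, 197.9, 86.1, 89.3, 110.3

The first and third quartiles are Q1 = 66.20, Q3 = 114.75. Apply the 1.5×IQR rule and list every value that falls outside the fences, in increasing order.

IQR = Q3 − Q1 = 114.75 − 66.20 = 48.55.
Lower fence = Q1 − 1.5·IQR = 66.20 − 72.825 = -6.625.
Upper fence = Q3 + 1.5·IQR = 114.75 + 72.825 = 187.575.
197.9 > 187.575 → outlier.
199.6 > 187.575 → outlier.
260.4 > 187.575 → outlier.
All remaining values lie within [-6.625, 187.575].

197.9, 199.6, 260.4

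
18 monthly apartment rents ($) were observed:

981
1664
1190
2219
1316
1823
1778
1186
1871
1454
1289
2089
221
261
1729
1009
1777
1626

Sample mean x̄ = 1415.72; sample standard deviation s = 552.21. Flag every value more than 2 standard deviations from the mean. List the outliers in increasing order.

Cutoffs at x̄ ± 2s: 1415.72 ± 2·552.21 = [311.30, 2520.14].
221: z = -2.16, |z| > 2 → outlier.
261: z = -2.09, |z| > 2 → outlier.
Every other value lies within [311.30, 2520.14].

221, 261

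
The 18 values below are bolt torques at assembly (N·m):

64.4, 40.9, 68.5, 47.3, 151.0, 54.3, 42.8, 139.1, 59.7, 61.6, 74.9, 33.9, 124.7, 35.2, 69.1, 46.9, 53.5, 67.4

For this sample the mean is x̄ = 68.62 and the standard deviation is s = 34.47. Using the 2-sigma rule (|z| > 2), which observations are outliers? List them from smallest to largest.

Cutoffs at x̄ ± 2s: 68.62 ± 2·34.47 = [-0.32, 137.56].
139.1: z = 2.04, |z| > 2 → outlier.
151.0: z = 2.39, |z| > 2 → outlier.
Every other value lies within [-0.32, 137.56].

139.1, 151.0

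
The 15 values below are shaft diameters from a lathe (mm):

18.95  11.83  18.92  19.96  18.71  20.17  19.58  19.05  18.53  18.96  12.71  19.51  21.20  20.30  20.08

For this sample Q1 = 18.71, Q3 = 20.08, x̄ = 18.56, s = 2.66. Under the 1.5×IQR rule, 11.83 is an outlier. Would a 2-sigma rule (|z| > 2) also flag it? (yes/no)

z = (11.83 − 18.56) / 2.66 = -2.53.
|z| = 2.53 > 2.

yes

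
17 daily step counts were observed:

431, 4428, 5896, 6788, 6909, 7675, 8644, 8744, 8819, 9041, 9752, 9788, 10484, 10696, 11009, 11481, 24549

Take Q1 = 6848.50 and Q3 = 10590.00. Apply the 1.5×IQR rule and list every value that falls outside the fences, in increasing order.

IQR = Q3 − Q1 = 10590.00 − 6848.50 = 3741.50.
Lower fence = Q1 − 1.5·IQR = 6848.50 − 5612.25 = 1236.25.
Upper fence = Q3 + 1.5·IQR = 10590.00 + 5612.25 = 16202.25.
431 < 1236.25 → outlier.
24549 > 16202.25 → outlier.
All remaining values lie within [1236.25, 16202.25].

431, 24549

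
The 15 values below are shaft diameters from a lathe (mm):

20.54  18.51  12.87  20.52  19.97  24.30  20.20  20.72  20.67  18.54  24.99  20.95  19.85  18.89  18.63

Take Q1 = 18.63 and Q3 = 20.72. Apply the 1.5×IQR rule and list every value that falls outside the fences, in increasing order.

IQR = Q3 − Q1 = 20.72 − 18.63 = 2.09.
Lower fence = Q1 − 1.5·IQR = 18.63 − 3.135 = 15.495.
Upper fence = Q3 + 1.5·IQR = 20.72 + 3.135 = 23.855.
12.87 < 15.495 → outlier.
24.30 > 23.855 → outlier.
24.99 > 23.855 → outlier.
All remaining values lie within [15.495, 23.855].

12.87, 24.30, 24.99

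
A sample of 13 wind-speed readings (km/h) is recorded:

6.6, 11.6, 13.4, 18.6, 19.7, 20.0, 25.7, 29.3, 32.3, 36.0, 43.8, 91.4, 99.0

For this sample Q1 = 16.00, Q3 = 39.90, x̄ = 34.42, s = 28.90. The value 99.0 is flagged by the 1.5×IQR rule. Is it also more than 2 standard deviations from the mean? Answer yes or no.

yes

z = (99.0 − 34.42) / 28.90 = 2.23.
|z| = 2.23 > 2.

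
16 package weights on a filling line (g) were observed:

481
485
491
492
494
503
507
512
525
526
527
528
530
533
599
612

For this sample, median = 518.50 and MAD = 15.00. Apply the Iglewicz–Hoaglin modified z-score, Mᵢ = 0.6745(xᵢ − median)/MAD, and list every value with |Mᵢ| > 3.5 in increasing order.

599, 612

|Mᵢ| > 3.5 ⇔ |xᵢ − 518.50| > 3.5·15.00/0.6745 = 77.84.
So outliers lie outside [440.66, 596.34].
599: M = 3.62 → outlier.
612: M = 4.20 → outlier.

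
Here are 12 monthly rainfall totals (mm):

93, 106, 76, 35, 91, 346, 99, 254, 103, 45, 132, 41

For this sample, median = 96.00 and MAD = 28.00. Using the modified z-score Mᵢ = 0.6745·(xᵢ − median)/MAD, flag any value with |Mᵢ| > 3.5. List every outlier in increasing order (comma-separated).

|Mᵢ| > 3.5 ⇔ |xᵢ − 96.00| > 3.5·28.00/0.6745 = 145.29.
So outliers lie outside [-49.29, 241.29].
254: M = 3.81 → outlier.
346: M = 6.02 → outlier.

254, 346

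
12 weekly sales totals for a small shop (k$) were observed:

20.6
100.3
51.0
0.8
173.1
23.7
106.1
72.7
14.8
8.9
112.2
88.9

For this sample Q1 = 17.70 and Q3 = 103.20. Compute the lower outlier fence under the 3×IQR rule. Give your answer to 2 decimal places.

IQR = Q3 − Q1 = 103.20 − 17.70 = 85.50.
Lower fence = Q1 − 3·IQR = 17.70 − 256.50 = -238.80.
Upper fence = Q3 + 3·IQR = 103.20 + 256.50 = 359.70.

-238.80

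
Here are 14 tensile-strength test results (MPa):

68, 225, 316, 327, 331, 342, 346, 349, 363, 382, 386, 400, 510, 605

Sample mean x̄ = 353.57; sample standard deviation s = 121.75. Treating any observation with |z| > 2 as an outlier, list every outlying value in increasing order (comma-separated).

Cutoffs at x̄ ± 2s: 353.57 ± 2·121.75 = [110.07, 597.07].
68: z = -2.35, |z| > 2 → outlier.
605: z = 2.07, |z| > 2 → outlier.
Every other value lies within [110.07, 597.07].

68, 605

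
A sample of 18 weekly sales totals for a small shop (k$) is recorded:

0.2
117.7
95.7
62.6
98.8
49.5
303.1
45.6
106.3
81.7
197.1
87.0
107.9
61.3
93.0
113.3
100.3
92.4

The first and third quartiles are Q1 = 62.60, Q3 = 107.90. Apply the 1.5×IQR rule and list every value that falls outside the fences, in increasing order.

IQR = Q3 − Q1 = 107.90 − 62.60 = 45.30.
Lower fence = Q1 − 1.5·IQR = 62.60 − 67.95 = -5.35.
Upper fence = Q3 + 1.5·IQR = 107.90 + 67.95 = 175.85.
197.1 > 175.85 → outlier.
303.1 > 175.85 → outlier.
All remaining values lie within [-5.35, 175.85].

197.1, 303.1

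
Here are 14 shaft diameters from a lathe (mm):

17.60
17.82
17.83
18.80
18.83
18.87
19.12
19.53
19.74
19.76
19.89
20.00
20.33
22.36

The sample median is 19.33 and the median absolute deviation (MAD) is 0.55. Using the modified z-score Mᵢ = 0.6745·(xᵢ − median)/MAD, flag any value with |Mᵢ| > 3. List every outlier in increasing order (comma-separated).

|Mᵢ| > 3 ⇔ |xᵢ − 19.33| > 3·0.55/0.6745 = 2.45.
So outliers lie outside [16.88, 21.78].
22.36: M = 3.72 → outlier.

22.36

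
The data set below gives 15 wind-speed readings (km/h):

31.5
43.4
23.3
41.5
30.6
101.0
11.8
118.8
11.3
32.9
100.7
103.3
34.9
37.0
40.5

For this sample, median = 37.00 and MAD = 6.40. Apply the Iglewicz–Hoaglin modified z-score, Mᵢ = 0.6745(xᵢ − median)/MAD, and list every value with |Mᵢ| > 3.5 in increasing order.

|Mᵢ| > 3.5 ⇔ |xᵢ − 37.00| > 3.5·6.40/0.6745 = 33.21.
So outliers lie outside [3.79, 70.21].
100.7: M = 6.71 → outlier.
101.0: M = 6.74 → outlier.
103.3: M = 6.99 → outlier.
118.8: M = 8.62 → outlier.

100.7, 101.0, 103.3, 118.8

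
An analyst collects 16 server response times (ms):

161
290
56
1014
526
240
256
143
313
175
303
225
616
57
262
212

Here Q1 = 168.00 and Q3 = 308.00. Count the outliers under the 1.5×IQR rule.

3

IQR = 140.00; fences at 168.00 − 210.00 = -42.00 and 308.00 + 210.00 = 518.00.
Outside the cutoffs: 526, 616, 1014.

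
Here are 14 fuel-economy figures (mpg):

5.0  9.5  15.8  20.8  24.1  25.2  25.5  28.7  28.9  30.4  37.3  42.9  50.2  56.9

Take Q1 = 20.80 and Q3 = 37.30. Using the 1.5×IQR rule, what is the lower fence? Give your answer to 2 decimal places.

IQR = Q3 − Q1 = 37.30 − 20.80 = 16.50.
Lower fence = Q1 − 1.5·IQR = 20.80 − 24.75 = -3.95.
Upper fence = Q3 + 1.5·IQR = 37.30 + 24.75 = 62.05.

-3.95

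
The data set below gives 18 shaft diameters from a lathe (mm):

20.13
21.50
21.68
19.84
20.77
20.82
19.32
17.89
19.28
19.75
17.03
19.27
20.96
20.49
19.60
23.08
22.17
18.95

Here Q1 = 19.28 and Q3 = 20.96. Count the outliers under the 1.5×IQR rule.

IQR = 1.68; fences at 19.28 − 2.52 = 16.76 and 20.96 + 2.52 = 23.48.
Every value lies within the cutoffs.

0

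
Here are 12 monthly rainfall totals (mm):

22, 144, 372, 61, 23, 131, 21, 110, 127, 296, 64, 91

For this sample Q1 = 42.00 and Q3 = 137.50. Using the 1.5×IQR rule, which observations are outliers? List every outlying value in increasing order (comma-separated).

IQR = Q3 − Q1 = 137.50 − 42.00 = 95.50.
Lower fence = Q1 − 1.5·IQR = 42.00 − 143.25 = -101.25.
Upper fence = Q3 + 1.5·IQR = 137.50 + 143.25 = 280.75.
296 > 280.75 → outlier.
372 > 280.75 → outlier.
All remaining values lie within [-101.25, 280.75].

296, 372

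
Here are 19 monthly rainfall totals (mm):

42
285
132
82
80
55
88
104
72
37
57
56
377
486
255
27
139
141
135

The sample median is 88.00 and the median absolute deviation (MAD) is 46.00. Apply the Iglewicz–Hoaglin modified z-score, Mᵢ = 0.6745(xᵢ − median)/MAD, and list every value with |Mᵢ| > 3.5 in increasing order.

377, 486

|Mᵢ| > 3.5 ⇔ |xᵢ − 88.00| > 3.5·46.00/0.6745 = 238.70.
So outliers lie outside [-150.70, 326.70].
377: M = 4.24 → outlier.
486: M = 5.84 → outlier.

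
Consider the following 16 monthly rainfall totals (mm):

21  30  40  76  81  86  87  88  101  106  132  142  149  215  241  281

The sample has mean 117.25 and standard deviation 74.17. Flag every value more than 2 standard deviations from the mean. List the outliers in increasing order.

Cutoffs at x̄ ± 2s: 117.25 ± 2·74.17 = [-31.09, 265.59].
281: z = 2.21, |z| > 2 → outlier.
Every other value lies within [-31.09, 265.59].

281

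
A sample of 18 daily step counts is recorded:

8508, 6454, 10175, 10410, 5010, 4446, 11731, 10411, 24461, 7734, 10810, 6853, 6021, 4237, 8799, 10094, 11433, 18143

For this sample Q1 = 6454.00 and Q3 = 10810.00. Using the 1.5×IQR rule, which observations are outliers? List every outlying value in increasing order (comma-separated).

18143, 24461

IQR = Q3 − Q1 = 10810.00 − 6454.00 = 4356.00.
Lower fence = Q1 − 1.5·IQR = 6454.00 − 6534.00 = -80.00.
Upper fence = Q3 + 1.5·IQR = 10810.00 + 6534.00 = 17344.00.
18143 > 17344.00 → outlier.
24461 > 17344.00 → outlier.
All remaining values lie within [-80.00, 17344.00].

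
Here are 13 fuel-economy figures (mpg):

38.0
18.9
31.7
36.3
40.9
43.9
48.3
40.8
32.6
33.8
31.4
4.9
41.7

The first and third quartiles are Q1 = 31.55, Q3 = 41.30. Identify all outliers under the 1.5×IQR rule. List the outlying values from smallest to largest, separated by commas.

IQR = Q3 − Q1 = 41.30 − 31.55 = 9.75.
Lower fence = Q1 − 1.5·IQR = 31.55 − 14.625 = 16.925.
Upper fence = Q3 + 1.5·IQR = 41.30 + 14.625 = 55.925.
4.9 < 16.925 → outlier.
All remaining values lie within [16.925, 55.925].

4.9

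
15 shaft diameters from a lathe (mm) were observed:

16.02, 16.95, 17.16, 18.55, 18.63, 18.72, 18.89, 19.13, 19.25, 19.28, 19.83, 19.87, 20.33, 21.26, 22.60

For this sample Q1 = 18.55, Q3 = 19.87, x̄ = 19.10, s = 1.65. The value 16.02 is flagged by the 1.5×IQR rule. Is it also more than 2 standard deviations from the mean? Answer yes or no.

z = (16.02 − 19.10) / 1.65 = -1.87.
|z| = 1.87 ≤ 2.

no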